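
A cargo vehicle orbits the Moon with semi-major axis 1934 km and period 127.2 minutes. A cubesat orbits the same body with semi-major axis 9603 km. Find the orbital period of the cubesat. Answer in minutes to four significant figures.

T₂ ≈ 1407 minutes

Kepler's third law: T² ∝ a³, so T₂ = T₁ (a₂/a₁)^(3/2).
a₂/a₁ = 4.965, (a₂/a₁)^(3/2) = 11.06.
T₂ = 127.2 × 11.06 = 1407 minutes.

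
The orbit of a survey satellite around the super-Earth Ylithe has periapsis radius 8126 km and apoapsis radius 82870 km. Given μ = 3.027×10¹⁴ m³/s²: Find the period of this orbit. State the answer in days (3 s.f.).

Semi-major axis a = (r_p + r_a)/2 = (8126.0 + 82870)/2 = 45498 km = 4.550×10⁷ m.
By Kepler's third law T = 2π√(a³/μ) = 2π × 1.764×10⁴ = 1.108×10⁵ s.
= 1.283 days.

T ≈ 1.28 days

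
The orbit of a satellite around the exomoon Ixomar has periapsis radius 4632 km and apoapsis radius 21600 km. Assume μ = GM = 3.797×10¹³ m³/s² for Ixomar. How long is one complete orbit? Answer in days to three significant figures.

Semi-major axis a = (r_p + r_a)/2 = (4632.0 + 21600)/2 = 13116 km = 1.312×10⁷ m.
By Kepler's third law T = 2π√(a³/μ) = 2π × 7.709×10³ = 4.844×10⁴ s.
= 0.5606 days.

T ≈ 0.561 days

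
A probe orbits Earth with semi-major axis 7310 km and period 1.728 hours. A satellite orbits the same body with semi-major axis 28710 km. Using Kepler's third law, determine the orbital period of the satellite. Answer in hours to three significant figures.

Kepler's third law: T² ∝ a³, so T₂ = T₁ (a₂/a₁)^(3/2).
a₂/a₁ = 3.927, (a₂/a₁)^(3/2) = 7.783.
T₂ = 1.728 × 7.783 = 13.45 hours.

T₂ ≈ 13.4 hours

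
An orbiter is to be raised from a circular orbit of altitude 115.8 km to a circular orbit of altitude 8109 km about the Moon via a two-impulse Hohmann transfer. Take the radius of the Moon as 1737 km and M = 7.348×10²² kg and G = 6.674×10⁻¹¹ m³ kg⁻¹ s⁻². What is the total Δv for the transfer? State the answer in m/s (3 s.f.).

μ = GM = 6.674×10⁻¹¹ × 7.348×10²² = 4.904×10¹² m³/s².
r₁ = 1737 + 115.8 = 1852.8 km = 1.8528×10⁶ m.
r₂ = 1737 + 8109 = 9846.0 km = 9.8460×10⁶ m.
Transfer ellipse a_t = (r₁ + r₂)/2 = 5.849×10⁶ m.
At r₁: circular v_c1 = √(μ/r₁) = 1627 m/s; transfer-perilune v_p = √[μ(2/r₁ − 1/a_t)] = 2111 m/s.
Δv₁ = v_p − v_c1 = 483.8 m/s.
At r₂: circular v_c2 = √(μ/r₂) = 705.7 m/s; transfer-apolune v_a = √[μ(2/r₂ − 1/a_t)] = 397.2 m/s.
Δv₂ = v_c2 − v_a = 308.5 m/s.
Total Δv = Δv₁ + Δv₂ = 792.4 m/s.

Δv_total ≈ 792 m/s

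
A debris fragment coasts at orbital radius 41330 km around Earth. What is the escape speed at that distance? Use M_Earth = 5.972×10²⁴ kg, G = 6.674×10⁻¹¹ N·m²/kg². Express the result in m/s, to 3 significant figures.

μ = GM = 6.674×10⁻¹¹ × 5.972×10²⁴ = 3.986×10¹⁴ m³/s².
r = 41330 km = 4.133×10⁷ m.
Escape speed v_esc = √(2μ/r) = √(2 × 3.986×10¹⁴ / 4.133×10⁷) = √(1.929×10⁷) = 4392 m/s.

v_esc ≈ 4390 m/s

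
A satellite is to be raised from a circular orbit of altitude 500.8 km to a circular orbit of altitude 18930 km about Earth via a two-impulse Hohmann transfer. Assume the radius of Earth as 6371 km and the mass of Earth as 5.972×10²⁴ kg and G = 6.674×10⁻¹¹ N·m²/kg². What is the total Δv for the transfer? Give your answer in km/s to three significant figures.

Δv_total ≈ 3.31 km/s

μ = GM = 6.674×10⁻¹¹ × 5.972×10²⁴ = 3.986×10¹⁴ m³/s².
r₁ = 6371 + 500.8 = 6871.8 km = 6.8718×10⁶ m.
r₂ = 6371 + 18930 = 25301 km = 2.5301×10⁷ m.
Transfer ellipse a_t = (r₁ + r₂)/2 = 1.609×10⁷ m.
At r₁: circular v_c1 = √(μ/r₁) = 7616 m/s; transfer-perigee v_p = √[μ(2/r₁ − 1/a_t)] = 9551 m/s.
Δv₁ = v_p − v_c1 = 1935 m/s.
At r₂: circular v_c2 = √(μ/r₂) = 3969 m/s; transfer-apogee v_a = √[μ(2/r₂ − 1/a_t)] = 2594 m/s.
Δv₂ = v_c2 − v_a = 1375 m/s.
Total Δv = Δv₁ + Δv₂ = 3310 m/s = 3.310 km/s.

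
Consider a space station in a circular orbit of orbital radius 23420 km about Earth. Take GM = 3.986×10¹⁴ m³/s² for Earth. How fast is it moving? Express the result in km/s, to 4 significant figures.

v ≈ 4.125 km/s

r = 23420 km = 2.342×10⁷ m.
For a circular orbit v = √(μ/r) = √(3.986×10¹⁴ / 2.342×10⁷) = √(1.702×10⁷) = 4125 m/s.
That is 4.125 km/s.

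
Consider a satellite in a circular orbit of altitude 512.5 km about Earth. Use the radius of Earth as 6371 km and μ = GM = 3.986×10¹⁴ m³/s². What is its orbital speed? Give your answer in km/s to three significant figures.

r = 6371 + 512.5 = 6883.5 km = 6.8835×10⁶ m.
For a circular orbit v = √(μ/r) = √(3.986×10¹⁴ / 6.884×10⁶) = √(5.791×10⁷) = 7610 m/s.
That is 7.610 km/s.

v ≈ 7.61 km/s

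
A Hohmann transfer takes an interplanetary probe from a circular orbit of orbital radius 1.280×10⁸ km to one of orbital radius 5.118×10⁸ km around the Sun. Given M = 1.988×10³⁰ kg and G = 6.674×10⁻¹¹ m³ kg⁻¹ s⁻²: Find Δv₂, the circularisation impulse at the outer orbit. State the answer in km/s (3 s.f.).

μ = GM = 6.674×10⁻¹¹ × 1.988×10³⁰ = 1.327×10²⁰ m³/s².
r₁ = 1.280×10⁸ km = 1.280×10¹¹ m.
r₂ = 5.118×10⁸ km = 5.118×10¹¹ m.
Transfer ellipse a_t = (r₁ + r₂)/2 = 3.199×10¹¹ m.
At r₁: circular v_c1 = √(μ/r₁) = 32200 m/s; transfer-perihelion v_p = √[μ(2/r₁ − 1/a_t)] = 40720 m/s.
At r₂: circular v_c2 = √(μ/r₂) = 16100 m/s; transfer-aphelion v_a = √[μ(2/r₂ − 1/a_t)] = 10180 m/s.
Δv₂ = v_c2 − v_a = 5916 m/s.
= 5.916 km/s.

Δv ≈ 5.92 km/s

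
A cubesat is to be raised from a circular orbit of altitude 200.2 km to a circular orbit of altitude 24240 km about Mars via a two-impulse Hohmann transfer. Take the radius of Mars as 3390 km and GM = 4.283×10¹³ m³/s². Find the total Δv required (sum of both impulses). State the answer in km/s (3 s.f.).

r₁ = 3390 + 200.2 = 3590.2 km = 3.5902×10⁶ m.
r₂ = 3390 + 24240 = 27630 km = 2.7630×10⁷ m.
Transfer ellipse a_t = (r₁ + r₂)/2 = 1.561×10⁷ m.
At r₁: circular v_c1 = √(μ/r₁) = 3454 m/s; transfer-periapsis v_p = √[μ(2/r₁ − 1/a_t)] = 4595 m/s.
Δv₁ = v_p − v_c1 = 1141 m/s.
At r₂: circular v_c2 = √(μ/r₂) = 1245 m/s; transfer-apoapsis v_a = √[μ(2/r₂ − 1/a_t)] = 597.1 m/s.
Δv₂ = v_c2 − v_a = 648.0 m/s.
Total Δv = Δv₁ + Δv₂ = 1789 m/s = 1.789 km/s.

Δv_total ≈ 1.79 km/s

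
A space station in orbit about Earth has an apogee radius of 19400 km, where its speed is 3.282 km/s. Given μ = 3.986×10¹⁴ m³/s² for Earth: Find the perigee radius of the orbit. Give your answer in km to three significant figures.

perigee radius ≈ 6890 km

r_a = 1.940×10⁷ m.
Specific energy ε = v²/2 − μ/r = -1.516×10⁷ J/kg, so a = −μ/(2ε) = 1.315×10⁷ m.
The apsides satisfy r_p + r_a = 2a, so the perigee radius is 2a − r_a = 6.892×10⁶ m = 6891.8 km.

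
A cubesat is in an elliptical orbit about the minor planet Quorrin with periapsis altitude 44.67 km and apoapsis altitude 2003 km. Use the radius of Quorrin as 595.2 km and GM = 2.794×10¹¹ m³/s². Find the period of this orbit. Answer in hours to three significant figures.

r_p = 595.2 + 44.67 = 639.87 km = 6.3987×10⁵ m.
r_a = 595.2 + 2003 = 2598.2 km = 2.5982×10⁶ m.
Semi-major axis a = (r_p + r_a)/2 = (639.87 + 2598.2)/2 = 1619.0 km = 1.619×10⁶ m.
By Kepler's third law T = 2π√(a³/μ) = 2π × 3.897×10³ = 2.449×10⁴ s.
= 6.802 hours.

T ≈ 6.80 hours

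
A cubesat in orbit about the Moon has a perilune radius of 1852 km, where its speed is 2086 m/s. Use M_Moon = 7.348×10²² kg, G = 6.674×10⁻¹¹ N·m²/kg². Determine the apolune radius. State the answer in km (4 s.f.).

μ = GM = 6.674×10⁻¹¹ × 7.348×10²² = 4.904×10¹² m³/s².
r_p = 1.852×10⁶ m.
Specific energy ε = v²/2 − μ/r = -4.723×10⁵ J/kg, so a = −μ/(2ε) = 5.192×10⁶ m.
The apsides satisfy r_p + r_a = 2a, so the apolune radius is 2a − r_p = 8.532×10⁶ m = 8531.8 km.

apolune radius ≈ 8532 km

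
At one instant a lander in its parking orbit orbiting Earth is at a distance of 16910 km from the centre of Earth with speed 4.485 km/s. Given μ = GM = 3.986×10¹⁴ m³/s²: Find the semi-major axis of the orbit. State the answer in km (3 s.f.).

a ≈ 14700 km

r = 1.691×10⁷ m.
Vis-viva rearranged: 1/a = 2/r − v²/μ = 1.183×10⁻⁷ − 5.046×10⁻⁸ = 6.781×10⁻⁸ m⁻¹.
a = 1.475×10⁷ m = 14747 km.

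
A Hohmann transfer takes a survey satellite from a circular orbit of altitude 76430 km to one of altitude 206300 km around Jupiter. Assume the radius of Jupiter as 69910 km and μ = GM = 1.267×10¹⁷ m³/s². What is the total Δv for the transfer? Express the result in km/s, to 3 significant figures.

Δv_total ≈ 7.81 km/s

r₁ = 69910 + 76430 = 146340 km = 1.4634×10⁸ m.
r₂ = 69910 + 206300 = 276210 km = 2.7621×10⁸ m.
Transfer ellipse a_t = (r₁ + r₂)/2 = 2.113×10⁸ m.
At r₁: circular v_c1 = √(μ/r₁) = 29420 m/s; transfer-perijove v_p = √[μ(2/r₁ − 1/a_t)] = 33640 m/s.
Δv₁ = v_p − v_c1 = 4219 m/s.
At r₂: circular v_c2 = √(μ/r₂) = 21420 m/s; transfer-apojove v_a = √[μ(2/r₂ − 1/a_t)] = 17820 m/s.
Δv₂ = v_c2 − v_a = 3593 m/s.
Total Δv = Δv₁ + Δv₂ = 7812 m/s = 7.812 km/s.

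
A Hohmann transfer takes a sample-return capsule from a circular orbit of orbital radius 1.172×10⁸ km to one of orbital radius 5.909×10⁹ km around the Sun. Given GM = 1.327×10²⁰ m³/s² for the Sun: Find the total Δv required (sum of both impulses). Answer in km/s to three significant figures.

Δv_total ≈ 17.3 km/s

r₁ = 1.172×10⁸ km = 1.172×10¹¹ m.
r₂ = 5.909×10⁹ km = 5.909×10¹² m.
Transfer ellipse a_t = (r₁ + r₂)/2 = 3.013×10¹² m.
At r₁: circular v_c1 = √(μ/r₁) = 33650 m/s; transfer-perihelion v_p = √[μ(2/r₁ − 1/a_t)] = 47120 m/s.
Δv₁ = v_p − v_c1 = 13470 m/s.
At r₂: circular v_c2 = √(μ/r₂) = 4739 m/s; transfer-aphelion v_a = √[μ(2/r₂ − 1/a_t)] = 934.6 m/s.
Δv₂ = v_c2 − v_a = 3804 m/s.
Total Δv = Δv₁ + Δv₂ = 17280 m/s = 17.28 km/s.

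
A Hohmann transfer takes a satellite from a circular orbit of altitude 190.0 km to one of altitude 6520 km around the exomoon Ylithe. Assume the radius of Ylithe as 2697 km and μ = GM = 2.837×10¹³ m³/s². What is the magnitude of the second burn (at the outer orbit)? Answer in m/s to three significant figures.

r₁ = 2697 + 190.0 = 2887.0 km = 2.8870×10⁶ m.
r₂ = 2697 + 6520 = 9217.0 km = 9.2170×10⁶ m.
Transfer ellipse a_t = (r₁ + r₂)/2 = 6.052×10⁶ m.
At r₁: circular v_c1 = √(μ/r₁) = 3135 m/s; transfer-periapsis v_p = √[μ(2/r₁ − 1/a_t)] = 3869 m/s.
At r₂: circular v_c2 = √(μ/r₂) = 1754 m/s; transfer-apoapsis v_a = √[μ(2/r₂ − 1/a_t)] = 1212 m/s.
Δv₂ = v_c2 − v_a = 542.7 m/s.

Δv ≈ 543 m/s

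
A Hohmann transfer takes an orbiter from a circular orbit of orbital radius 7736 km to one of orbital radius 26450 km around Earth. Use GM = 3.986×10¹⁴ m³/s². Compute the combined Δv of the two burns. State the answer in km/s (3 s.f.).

Δv_total ≈ 3.02 km/s

r₁ = 7736 km = 7.736×10⁶ m.
r₂ = 26450 km = 2.645×10⁷ m.
Transfer ellipse a_t = (r₁ + r₂)/2 = 1.709×10⁷ m.
At r₁: circular v_c1 = √(μ/r₁) = 7178 m/s; transfer-perigee v_p = √[μ(2/r₁ − 1/a_t)] = 8929 m/s.
Δv₁ = v_p − v_c1 = 1751 m/s.
At r₂: circular v_c2 = √(μ/r₂) = 3882 m/s; transfer-apogee v_a = √[μ(2/r₂ − 1/a_t)] = 2612 m/s.
Δv₂ = v_c2 − v_a = 1270 m/s.
Total Δv = Δv₁ + Δv₂ = 3022 m/s = 3.022 km/s.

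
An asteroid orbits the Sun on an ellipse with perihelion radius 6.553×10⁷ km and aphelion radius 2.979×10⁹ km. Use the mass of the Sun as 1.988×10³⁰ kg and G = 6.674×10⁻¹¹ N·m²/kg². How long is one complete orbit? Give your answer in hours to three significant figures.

μ = GM = 6.674×10⁻¹¹ × 1.988×10³⁰ = 1.327×10²⁰ m³/s².
Semi-major axis a = (r_p + r_a)/2 = (6.5530×10⁷ + 2.9790×10⁹)/2 = 1.5223×10⁹ km = 1.522×10¹² m.
By Kepler's third law T = 2π√(a³/μ) = 2π × 1.631×10⁸ = 1.025×10⁹ s.
= 2.846×10⁵ hours.

T ≈ 285000 hours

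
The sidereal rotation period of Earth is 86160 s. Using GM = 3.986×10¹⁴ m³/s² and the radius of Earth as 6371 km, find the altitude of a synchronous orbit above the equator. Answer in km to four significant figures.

A synchronous orbit has period T, so by Kepler's third law a = (μT²/4π²)^(1/3).
μT²/4π² = 3.986×10¹⁴ × (8.616×10⁴)² / 39.48 = 7.495×10²² m³.
a = 4.216×10⁷ m = 42163 km.
Altitude h = a − R = 42163 − 6371 = 35792 km.

h_sync ≈ 35790 km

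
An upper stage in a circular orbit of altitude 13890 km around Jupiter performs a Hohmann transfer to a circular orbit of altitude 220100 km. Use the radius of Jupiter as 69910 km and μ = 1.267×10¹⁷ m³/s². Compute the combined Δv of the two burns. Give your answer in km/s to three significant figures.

r₁ = 69910 + 13890 = 83800 km = 8.3800×10⁷ m.
r₂ = 69910 + 220100 = 290010 km = 2.9001×10⁸ m.
Transfer ellipse a_t = (r₁ + r₂)/2 = 1.869×10⁸ m.
At r₁: circular v_c1 = √(μ/r₁) = 38880 m/s; transfer-perijove v_p = √[μ(2/r₁ − 1/a_t)] = 48440 m/s.
Δv₁ = v_p − v_c1 = 9552 m/s.
At r₂: circular v_c2 = √(μ/r₂) = 20900 m/s; transfer-apojove v_a = √[μ(2/r₂ − 1/a_t)] = 14000 m/s.
Δv₂ = v_c2 − v_a = 6906 m/s.
Total Δv = Δv₁ + Δv₂ = 16460 m/s = 16.46 km/s.

Δv_total ≈ 16.5 km/s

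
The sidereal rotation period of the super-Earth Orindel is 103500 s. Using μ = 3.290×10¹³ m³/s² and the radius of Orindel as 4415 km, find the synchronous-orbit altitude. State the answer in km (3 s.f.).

A synchronous orbit has period T, so by Kepler's third law a = (μT²/4π²)^(1/3).
μT²/4π² = 3.290×10¹³ × (1.035×10⁵)² / 39.48 = 8.927×10²¹ m³.
a = 2.074×10⁷ m = 20745 km.
Altitude h = a − R = 20745 − 4415 = 16330 km.

h_sync ≈ 16300 km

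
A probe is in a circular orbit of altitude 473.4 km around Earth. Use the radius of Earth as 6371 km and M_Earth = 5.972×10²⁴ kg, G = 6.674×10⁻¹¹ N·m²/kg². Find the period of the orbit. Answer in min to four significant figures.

μ = GM = 6.674×10⁻¹¹ × 5.972×10²⁴ = 3.986×10¹⁴ m³/s².
r = 6371 + 473.4 = 6844.4 km = 6.8444×10⁶ m.
Kepler's third law: T = 2π√(r³/μ) = 2π√((6.844×10⁶)³ / 3.986×10¹⁴).
r³/μ = 8.045×10⁵ s², so T = 2π × 8.969×10² = 5.635×10³ s.
Converting: 5.635×10³ s ÷ 60.00 = 93.92 min.

T ≈ 93.92 min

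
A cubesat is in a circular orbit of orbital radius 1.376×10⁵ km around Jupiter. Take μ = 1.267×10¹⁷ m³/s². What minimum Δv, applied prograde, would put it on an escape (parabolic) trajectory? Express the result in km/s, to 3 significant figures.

r = 1.376×10⁵ km = 1.376×10⁸ m.
Circular speed v_c = √(μ/r) = 30340 m/s.
Escape speed v_esc = √(2μ/r) = √2 × v_c = 42910 m/s.
Δv = v_esc − v_c = 12570 m/s = 12.57 km/s.

Δv ≈ 12.6 km/s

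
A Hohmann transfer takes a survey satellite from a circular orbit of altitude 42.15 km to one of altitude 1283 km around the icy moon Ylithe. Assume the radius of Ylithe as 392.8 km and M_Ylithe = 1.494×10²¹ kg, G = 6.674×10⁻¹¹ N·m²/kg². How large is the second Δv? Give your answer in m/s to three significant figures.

Δv ≈ 87.3 m/s

μ = GM = 6.674×10⁻¹¹ × 1.494×10²¹ = 9.971×10¹⁰ m³/s².
r₁ = 392.8 + 42.15 = 434.95 km = 4.3495×10⁵ m.
r₂ = 392.8 + 1283 = 1675.8 km = 1.6758×10⁶ m.
Transfer ellipse a_t = (r₁ + r₂)/2 = 1.055×10⁶ m.
At r₁: circular v_c1 = √(μ/r₁) = 478.8 m/s; transfer-periapsis v_p = √[μ(2/r₁ − 1/a_t)] = 603.3 m/s.
At r₂: circular v_c2 = √(μ/r₂) = 243.9 m/s; transfer-apoapsis v_a = √[μ(2/r₂ − 1/a_t)] = 156.6 m/s.
Δv₂ = v_c2 − v_a = 87.33 m/s.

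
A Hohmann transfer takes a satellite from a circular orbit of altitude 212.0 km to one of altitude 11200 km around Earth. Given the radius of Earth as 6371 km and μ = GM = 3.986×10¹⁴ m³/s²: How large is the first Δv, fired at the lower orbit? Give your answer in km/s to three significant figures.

Δv ≈ 1.60 km/s

r₁ = 6371 + 212.0 = 6583.0 km = 6.5830×10⁶ m.
r₂ = 6371 + 11200 = 17571 km = 1.7571×10⁷ m.
Transfer ellipse a_t = (r₁ + r₂)/2 = 1.208×10⁷ m.
At r₁: circular v_c1 = √(μ/r₁) = 7781 m/s; transfer-perigee v_p = √[μ(2/r₁ − 1/a_t)] = 9386 m/s.
Δv₁ = v_p − v_c1 = 1605 m/s.
= 1.605 km/s.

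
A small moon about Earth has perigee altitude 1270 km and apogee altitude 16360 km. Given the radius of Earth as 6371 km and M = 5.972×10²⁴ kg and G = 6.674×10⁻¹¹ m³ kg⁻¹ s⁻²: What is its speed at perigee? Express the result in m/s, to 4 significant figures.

μ = GM = 6.674×10⁻¹¹ × 5.972×10²⁴ = 3.986×10¹⁴ m³/s².
r_p = 6371 + 1270 = 7641.0 km = 7.6410×10⁶ m.
r_a = 6371 + 16360 = 22731 km = 2.2731×10⁷ m.
Semi-major axis a = (r_p + r_a)/2 = 15186 km = 1.519×10⁷ m.
Vis-viva: v² = μ(2/r − 1/a) = 3.986×10¹⁴ × (2.617×10⁻⁷ − 6.585×10⁻⁸) = 7.808×10⁷ m²/s².
v = 8836 m/s.

v ≈ 8836 m/s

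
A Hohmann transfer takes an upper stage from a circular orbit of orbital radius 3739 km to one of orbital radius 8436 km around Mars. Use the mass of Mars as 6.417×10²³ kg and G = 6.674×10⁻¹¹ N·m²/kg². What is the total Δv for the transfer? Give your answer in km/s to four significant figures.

Δv_total ≈ 1.087 km/s

μ = GM = 6.674×10⁻¹¹ × 6.417×10²³ = 4.283×10¹³ m³/s².
r₁ = 3739 km = 3.739×10⁶ m.
r₂ = 8436 km = 8.436×10⁶ m.
Transfer ellipse a_t = (r₁ + r₂)/2 = 6.088×10⁶ m.
At r₁: circular v_c1 = √(μ/r₁) = 3384 m/s; transfer-periapsis v_p = √[μ(2/r₁ − 1/a_t)] = 3984 m/s.
Δv₁ = v_p − v_c1 = 599.7 m/s.
At r₂: circular v_c2 = √(μ/r₂) = 2253 m/s; transfer-apoapsis v_a = √[μ(2/r₂ − 1/a_t)] = 1766 m/s.
Δv₂ = v_c2 − v_a = 487.3 m/s.
Total Δv = Δv₁ + Δv₂ = 1087 m/s = 1.087 km/s.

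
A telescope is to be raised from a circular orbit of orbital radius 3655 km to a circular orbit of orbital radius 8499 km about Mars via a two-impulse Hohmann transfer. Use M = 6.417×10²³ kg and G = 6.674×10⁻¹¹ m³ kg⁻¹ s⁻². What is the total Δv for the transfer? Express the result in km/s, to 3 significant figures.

μ = GM = 6.674×10⁻¹¹ × 6.417×10²³ = 4.283×10¹³ m³/s².
r₁ = 3655 km = 3.655×10⁶ m.
r₂ = 8499 km = 8.499×10⁶ m.
Transfer ellipse a_t = (r₁ + r₂)/2 = 6.077×10⁶ m.
At r₁: circular v_c1 = √(μ/r₁) = 3423 m/s; transfer-periapsis v_p = √[μ(2/r₁ − 1/a_t)] = 4048 m/s.
Δv₁ = v_p − v_c1 = 625.1 m/s.
At r₂: circular v_c2 = √(μ/r₂) = 2245 m/s; transfer-apoapsis v_a = √[μ(2/r₂ − 1/a_t)] = 1741 m/s.
Δv₂ = v_c2 − v_a = 503.9 m/s.
Total Δv = Δv₁ + Δv₂ = 1129 m/s = 1.129 km/s.

Δv_total ≈ 1.13 km/s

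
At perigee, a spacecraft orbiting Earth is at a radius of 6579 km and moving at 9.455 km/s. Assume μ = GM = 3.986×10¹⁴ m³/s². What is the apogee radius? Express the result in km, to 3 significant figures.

apogee radius ≈ 18500 km

r_p = 6.579×10⁶ m.
Specific energy ε = v²/2 − μ/r = -1.589×10⁷ J/kg, so a = −μ/(2ε) = 1.254×10⁷ m.
The apsides satisfy r_p + r_a = 2a, so the apogee radius is 2a − r_p = 1.851×10⁷ m = 18509 km.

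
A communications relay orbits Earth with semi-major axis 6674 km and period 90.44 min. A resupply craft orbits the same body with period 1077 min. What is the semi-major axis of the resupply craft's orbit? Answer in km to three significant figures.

a₂ ≈ 34800 km

Kepler's third law: a³ ∝ T², so a₂ = a₁ (T₂/T₁)^(2/3).
T₂/T₁ = 11.91, (T₂/T₁)^(2/3) = 5.215.
a₂ = 6674 × 5.215 = 34800 km.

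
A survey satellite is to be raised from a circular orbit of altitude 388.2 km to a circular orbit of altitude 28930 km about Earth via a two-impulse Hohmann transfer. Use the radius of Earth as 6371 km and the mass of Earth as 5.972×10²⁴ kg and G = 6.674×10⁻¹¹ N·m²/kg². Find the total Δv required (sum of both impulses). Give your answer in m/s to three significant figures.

Δv_total ≈ 3730 m/s

μ = GM = 6.674×10⁻¹¹ × 5.972×10²⁴ = 3.986×10¹⁴ m³/s².
r₁ = 6371 + 388.2 = 6759.2 km = 6.7592×10⁶ m.
r₂ = 6371 + 28930 = 35301 km = 3.5301×10⁷ m.
Transfer ellipse a_t = (r₁ + r₂)/2 = 2.103×10⁷ m.
At r₁: circular v_c1 = √(μ/r₁) = 7679 m/s; transfer-perigee v_p = √[μ(2/r₁ − 1/a_t)] = 9949 m/s.
Δv₁ = v_p − v_c1 = 2270 m/s.
At r₂: circular v_c2 = √(μ/r₂) = 3360 m/s; transfer-apogee v_a = √[μ(2/r₂ − 1/a_t)] = 1905 m/s.
Δv₂ = v_c2 − v_a = 1455 m/s.
Total Δv = Δv₁ + Δv₂ = 3725 m/s.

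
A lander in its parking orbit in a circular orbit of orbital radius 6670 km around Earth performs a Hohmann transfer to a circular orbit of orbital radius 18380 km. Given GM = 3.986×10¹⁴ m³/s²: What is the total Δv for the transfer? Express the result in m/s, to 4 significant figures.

r₁ = 6670 km = 6.670×10⁶ m.
r₂ = 18380 km = 1.838×10⁷ m.
Transfer ellipse a_t = (r₁ + r₂)/2 = 1.252×10⁷ m.
At r₁: circular v_c1 = √(μ/r₁) = 7730 m/s; transfer-perigee v_p = √[μ(2/r₁ − 1/a_t)] = 9365 m/s.
Δv₁ = v_p − v_c1 = 1634 m/s.
At r₂: circular v_c2 = √(μ/r₂) = 4657 m/s; transfer-apogee v_a = √[μ(2/r₂ − 1/a_t)] = 3398 m/s.
Δv₂ = v_c2 − v_a = 1259 m/s.
Total Δv = Δv₁ + Δv₂ = 2893 m/s.

Δv_total ≈ 2893 m/s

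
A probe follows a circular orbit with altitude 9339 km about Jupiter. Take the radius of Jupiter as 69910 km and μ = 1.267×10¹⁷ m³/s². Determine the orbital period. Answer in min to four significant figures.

T ≈ 207.6 min

r = 69910 + 9339 = 79249 km = 7.9249×10⁷ m.
Kepler's third law: T = 2π√(r³/μ) = 2π√((7.925×10⁷)³ / 1.267×10¹⁷).
r³/μ = 3.928×10⁶ s², so T = 2π × 1.982×10³ = 1.245×10⁴ s.
Converting: 1.245×10⁴ s ÷ 60.00 = 207.6 min.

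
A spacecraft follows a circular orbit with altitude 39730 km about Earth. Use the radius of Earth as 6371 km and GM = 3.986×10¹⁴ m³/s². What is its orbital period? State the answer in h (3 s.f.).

r = 6371 + 39730 = 46101 km = 4.6101×10⁷ m.
Kepler's third law: T = 2π√(r³/μ) = 2π√((4.610×10⁷)³ / 3.986×10¹⁴).
r³/μ = 2.458×10⁸ s², so T = 2π × 1.568×10⁴ = 9.851×10⁴ s.
Converting: 9.851×10⁴ s ÷ 3600 = 27.36 h.

T ≈ 27.4 h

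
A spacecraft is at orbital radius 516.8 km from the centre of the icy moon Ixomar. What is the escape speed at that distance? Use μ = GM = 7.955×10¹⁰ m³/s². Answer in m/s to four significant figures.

v_esc ≈ 554.8 m/s

r = 516.8 km = 5.168×10⁵ m.
Escape speed v_esc = √(2μ/r) = √(2 × 7.955×10¹⁰ / 5.168×10⁵) = √(3.079×10⁵) = 554.8 m/s.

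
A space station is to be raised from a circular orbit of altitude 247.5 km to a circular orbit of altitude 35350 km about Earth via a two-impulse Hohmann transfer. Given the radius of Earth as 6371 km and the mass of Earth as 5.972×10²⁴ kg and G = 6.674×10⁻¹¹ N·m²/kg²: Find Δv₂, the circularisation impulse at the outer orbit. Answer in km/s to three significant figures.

μ = GM = 6.674×10⁻¹¹ × 5.972×10²⁴ = 3.986×10¹⁴ m³/s².
r₁ = 6371 + 247.5 = 6618.5 km = 6.6185×10⁶ m.
r₂ = 6371 + 35350 = 41721 km = 4.1721×10⁷ m.
Transfer ellipse a_t = (r₁ + r₂)/2 = 2.417×10⁷ m.
At r₁: circular v_c1 = √(μ/r₁) = 7760 m/s; transfer-perigee v_p = √[μ(2/r₁ − 1/a_t)] = 10200 m/s.
At r₂: circular v_c2 = √(μ/r₂) = 3091 m/s; transfer-apogee v_a = √[μ(2/r₂ − 1/a_t)] = 1617 m/s.
Δv₂ = v_c2 − v_a = 1473 m/s.
= 1.473 km/s.

Δv ≈ 1.47 km/s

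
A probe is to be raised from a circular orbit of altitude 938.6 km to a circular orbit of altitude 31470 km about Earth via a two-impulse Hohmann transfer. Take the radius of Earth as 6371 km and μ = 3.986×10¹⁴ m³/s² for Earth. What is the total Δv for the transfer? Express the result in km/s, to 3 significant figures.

Δv_total ≈ 3.57 km/s

r₁ = 6371 + 938.6 = 7309.6 km = 7.3096×10⁶ m.
r₂ = 6371 + 31470 = 37841 km = 3.7841×10⁷ m.
Transfer ellipse a_t = (r₁ + r₂)/2 = 2.258×10⁷ m.
At r₁: circular v_c1 = √(μ/r₁) = 7385 m/s; transfer-perigee v_p = √[μ(2/r₁ − 1/a_t)] = 9561 m/s.
Δv₁ = v_p − v_c1 = 2176 m/s.
At r₂: circular v_c2 = √(μ/r₂) = 3246 m/s; transfer-apogee v_a = √[μ(2/r₂ − 1/a_t)] = 1847 m/s.
Δv₂ = v_c2 − v_a = 1399 m/s.
Total Δv = Δv₁ + Δv₂ = 3575 m/s = 3.575 km/s.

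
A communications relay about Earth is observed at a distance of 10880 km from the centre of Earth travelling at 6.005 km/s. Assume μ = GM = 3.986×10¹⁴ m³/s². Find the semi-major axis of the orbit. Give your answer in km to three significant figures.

r = 1.088×10⁷ m.
Specific orbital energy ε = v²/2 − μ/r = (6005)²/2 − 3.986×10¹⁴/1.088×10⁷ = -1.861×10⁷ J/kg.
Since ε = −μ/(2a), a = −μ/(2ε) = 1.071×10⁷ m = 10712 km.

a ≈ 10700 km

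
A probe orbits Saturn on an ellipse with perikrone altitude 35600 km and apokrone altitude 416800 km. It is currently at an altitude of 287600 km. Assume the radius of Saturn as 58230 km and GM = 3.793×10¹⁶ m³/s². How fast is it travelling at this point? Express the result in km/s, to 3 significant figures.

v ≈ 9.27 km/s

r_p = 58230 + 35600 = 93830 km = 9.3830×10⁷ m.
r_a = 58230 + 416800 = 475030 km = 4.7503×10⁸ m.
r = 58230 + 287600 = 3.4583×10⁵ km = 3.458×10⁸ m.
Semi-major axis a = (r_p + r_a)/2 = 2.8443×10⁵ km = 2.844×10⁸ m.
Vis-viva: v² = μ(2/r − 1/a) = 3.793×10¹⁶ × (5.783×10⁻⁹ − 3.516×10⁻⁹) = 8.600×10⁷ m²/s².
v = 9274 m/s = 9.274 km/s.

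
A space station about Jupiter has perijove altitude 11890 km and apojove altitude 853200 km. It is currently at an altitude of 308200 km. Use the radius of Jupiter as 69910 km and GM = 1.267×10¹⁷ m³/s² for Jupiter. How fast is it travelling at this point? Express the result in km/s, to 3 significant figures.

r_p = 69910 + 11890 = 81800 km = 8.1800×10⁷ m.
r_a = 69910 + 853200 = 923110 km = 9.2311×10⁸ m.
r = 69910 + 308200 = 3.7811×10⁵ km = 3.781×10⁸ m.
Semi-major axis a = (r_p + r_a)/2 = 5.0246×10⁵ km = 5.025×10⁸ m.
Vis-viva: v² = μ(2/r − 1/a) = 1.267×10¹⁷ × (5.289×10⁻⁹ − 1.990×10⁻⁹) = 4.180×10⁸ m²/s².
v = 20450 m/s = 20.45 km/s.

v ≈ 20.4 km/s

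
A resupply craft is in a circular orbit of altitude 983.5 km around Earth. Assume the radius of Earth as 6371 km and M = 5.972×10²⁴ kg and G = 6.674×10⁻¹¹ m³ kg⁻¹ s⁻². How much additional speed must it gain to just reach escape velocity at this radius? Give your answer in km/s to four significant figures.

Δv ≈ 3.049 km/s

μ = GM = 6.674×10⁻¹¹ × 5.972×10²⁴ = 3.986×10¹⁴ m³/s².
r = 6371 + 983.5 = 7354.5 km = 7.3545×10⁶ m.
Circular speed v_c = √(μ/r) = 7362 m/s.
Escape speed v_esc = √(2μ/r) = √2 × v_c = 10410 m/s.
Δv = v_esc − v_c = 3049 m/s = 3.049 km/s.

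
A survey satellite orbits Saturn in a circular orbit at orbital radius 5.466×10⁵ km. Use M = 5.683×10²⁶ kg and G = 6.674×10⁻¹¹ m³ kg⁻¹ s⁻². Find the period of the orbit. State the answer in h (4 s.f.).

μ = GM = 6.674×10⁻¹¹ × 5.683×10²⁶ = 3.793×10¹⁶ m³/s².
r = 5.466×10⁵ km = 5.466×10⁸ m.
Kepler's third law: T = 2π√(r³/μ) = 2π√((5.466×10⁸)³ / 3.793×10¹⁶).
r³/μ = 4.306×10⁹ s², so T = 2π × 6.562×10⁴ = 4.123×10⁵ s.
Converting: 4.123×10⁵ s ÷ 3600 = 114.5 h.

T ≈ 114.5 h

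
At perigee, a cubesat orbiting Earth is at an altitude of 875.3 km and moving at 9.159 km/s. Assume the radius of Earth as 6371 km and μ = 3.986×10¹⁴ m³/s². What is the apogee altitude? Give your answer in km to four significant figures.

r_p = 6371 + 875.3 = 7246.3 km = 7.246×10⁶ m.
Specific energy ε = v²/2 − μ/r = -1.306×10⁷ J/kg, so a = −μ/(2ε) = 1.526×10⁷ m.
The apsides satisfy r_p + r_a = 2a, so the apogee radius is 2a − r_p = 2.327×10⁷ m = 23266 km.
Apogee altitude = 23266 − 6371 = 16895 km.

apogee altitude ≈ 16890 km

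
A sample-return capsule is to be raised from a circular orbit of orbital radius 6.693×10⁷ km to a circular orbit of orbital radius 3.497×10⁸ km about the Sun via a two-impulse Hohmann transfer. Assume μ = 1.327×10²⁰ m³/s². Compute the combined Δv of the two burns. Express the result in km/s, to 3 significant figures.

Δv_total ≈ 21.6 km/s

r₁ = 6.693×10⁷ km = 6.693×10¹⁰ m.
r₂ = 3.497×10⁸ km = 3.497×10¹¹ m.
Transfer ellipse a_t = (r₁ + r₂)/2 = 2.083×10¹¹ m.
At r₁: circular v_c1 = √(μ/r₁) = 44530 m/s; transfer-perihelion v_p = √[μ(2/r₁ − 1/a_t)] = 57690 m/s.
Δv₁ = v_p − v_c1 = 13160 m/s.
At r₂: circular v_c2 = √(μ/r₂) = 19480 m/s; transfer-aphelion v_a = √[μ(2/r₂ − 1/a_t)] = 11040 m/s.
Δv₂ = v_c2 − v_a = 8438 m/s.
Total Δv = Δv₁ + Δv₂ = 21600 m/s = 21.60 km/s.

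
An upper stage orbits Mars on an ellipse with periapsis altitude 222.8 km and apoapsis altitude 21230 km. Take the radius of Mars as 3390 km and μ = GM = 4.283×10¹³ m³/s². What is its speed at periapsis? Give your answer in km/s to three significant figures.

r_p = 3390 + 222.8 = 3612.8 km = 3.6128×10⁶ m.
r_a = 3390 + 21230 = 24620 km = 2.4620×10⁷ m.
Semi-major axis a = (r_p + r_a)/2 = 14116 km = 1.412×10⁷ m.
Vis-viva: v² = μ(2/r − 1/a) = 4.283×10¹³ × (5.536×10⁻⁷ − 7.084×10⁻⁸) = 2.068×10⁷ m²/s².
v = 4547 m/s = 4.547 km/s.

v ≈ 4.55 km/s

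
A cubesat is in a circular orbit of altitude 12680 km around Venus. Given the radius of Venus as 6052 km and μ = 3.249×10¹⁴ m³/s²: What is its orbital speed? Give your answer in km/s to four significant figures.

v ≈ 4.165 km/s

r = 6052 + 12680 = 18732 km = 1.8732×10⁷ m.
For a circular orbit v = √(μ/r) = √(3.249×10¹⁴ / 1.873×10⁷) = √(1.734×10⁷) = 4165 m/s.
That is 4.165 km/s.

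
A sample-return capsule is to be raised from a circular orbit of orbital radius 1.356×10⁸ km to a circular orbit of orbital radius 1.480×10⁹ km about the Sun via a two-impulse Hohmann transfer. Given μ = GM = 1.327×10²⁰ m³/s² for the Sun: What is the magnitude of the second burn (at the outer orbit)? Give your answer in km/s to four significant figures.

Δv ≈ 5.589 km/s

r₁ = 1.356×10⁸ km = 1.356×10¹¹ m.
r₂ = 1.480×10⁹ km = 1.480×10¹² m.
Transfer ellipse a_t = (r₁ + r₂)/2 = 8.078×10¹¹ m.
At r₁: circular v_c1 = √(μ/r₁) = 31280 m/s; transfer-perihelion v_p = √[μ(2/r₁ − 1/a_t)] = 42340 m/s.
At r₂: circular v_c2 = √(μ/r₂) = 9469 m/s; transfer-aphelion v_a = √[μ(2/r₂ − 1/a_t)] = 3880 m/s.
Δv₂ = v_c2 − v_a = 5589 m/s.
= 5.589 km/s.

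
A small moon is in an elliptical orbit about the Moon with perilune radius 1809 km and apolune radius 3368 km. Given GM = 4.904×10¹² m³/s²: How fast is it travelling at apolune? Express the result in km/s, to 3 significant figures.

Semi-major axis a = (r_p + r_a)/2 = 2588.5 km = 2.588×10⁶ m.
Vis-viva: v² = μ(2/r − 1/a) = 4.904×10¹² × (5.938×10⁻⁷ − 3.863×10⁻⁷) = 1.018×10⁶ m²/s².
v = 1009 m/s = 1.009 km/s.

v ≈ 1.01 km/s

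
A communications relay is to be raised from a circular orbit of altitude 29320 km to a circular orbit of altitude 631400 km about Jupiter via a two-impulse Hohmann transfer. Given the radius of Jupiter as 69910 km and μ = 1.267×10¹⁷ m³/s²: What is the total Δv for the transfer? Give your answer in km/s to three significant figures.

Δv_total ≈ 18.3 km/s

r₁ = 69910 + 29320 = 99230 km = 9.9230×10⁷ m.
r₂ = 69910 + 631400 = 701310 km = 7.0131×10⁸ m.
Transfer ellipse a_t = (r₁ + r₂)/2 = 4.003×10⁸ m.
At r₁: circular v_c1 = √(μ/r₁) = 35730 m/s; transfer-perijove v_p = √[μ(2/r₁ − 1/a_t)] = 47300 m/s.
Δv₁ = v_p − v_c1 = 11570 m/s.
At r₂: circular v_c2 = √(μ/r₂) = 13440 m/s; transfer-apojove v_a = √[μ(2/r₂ − 1/a_t)] = 6692 m/s.
Δv₂ = v_c2 − v_a = 6749 m/s.
Total Δv = Δv₁ + Δv₂ = 18310 m/s = 18.31 km/s.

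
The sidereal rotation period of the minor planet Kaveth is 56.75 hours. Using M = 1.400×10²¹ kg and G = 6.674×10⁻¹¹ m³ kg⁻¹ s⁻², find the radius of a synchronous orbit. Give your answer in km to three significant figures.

r_sync ≈ 4620 km

μ = GM = 6.674×10⁻¹¹ × 1.400×10²¹ = 9.344×10¹⁰ m³/s².
T = 56.75 hours = 2.043×10⁵ s.
A synchronous orbit has period T, so by Kepler's third law a = (μT²/4π²)^(1/3).
μT²/4π² = 9.344×10¹⁰ × (2.043×10⁵)² / 39.48 = 9.879×10¹⁹ m³.
a = 4.623×10⁶ m = 4622.7 km.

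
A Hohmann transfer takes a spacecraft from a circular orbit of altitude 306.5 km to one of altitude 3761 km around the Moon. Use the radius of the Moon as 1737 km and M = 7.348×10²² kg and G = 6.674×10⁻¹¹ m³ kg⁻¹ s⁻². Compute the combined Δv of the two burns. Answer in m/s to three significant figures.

Δv_total ≈ 571 m/s

μ = GM = 6.674×10⁻¹¹ × 7.348×10²² = 4.904×10¹² m³/s².
r₁ = 1737 + 306.5 = 2043.5 km = 2.0435×10⁶ m.
r₂ = 1737 + 3761 = 5498.0 km = 5.4980×10⁶ m.
Transfer ellipse a_t = (r₁ + r₂)/2 = 3.771×10⁶ m.
At r₁: circular v_c1 = √(μ/r₁) = 1549 m/s; transfer-perilune v_p = √[μ(2/r₁ − 1/a_t)] = 1871 m/s.
Δv₁ = v_p − v_c1 = 321.5 m/s.
At r₂: circular v_c2 = √(μ/r₂) = 944.4 m/s; transfer-apolune v_a = √[μ(2/r₂ − 1/a_t)] = 695.3 m/s.
Δv₂ = v_c2 − v_a = 249.2 m/s.
Total Δv = Δv₁ + Δv₂ = 570.6 m/s.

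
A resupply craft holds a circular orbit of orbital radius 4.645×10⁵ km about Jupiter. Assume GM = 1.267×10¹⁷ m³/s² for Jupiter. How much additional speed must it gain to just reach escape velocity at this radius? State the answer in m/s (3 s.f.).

r = 4.645×10⁵ km = 4.645×10⁸ m.
Circular speed v_c = √(μ/r) = 16520 m/s.
Escape speed v_esc = √(2μ/r) = √2 × v_c = 23360 m/s.
Δv = v_esc − v_c = 6841 m/s.

Δv ≈ 6840 m/s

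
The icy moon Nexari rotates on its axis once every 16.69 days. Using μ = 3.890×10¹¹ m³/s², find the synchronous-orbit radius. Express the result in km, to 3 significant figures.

r_sync ≈ 27400 km

T = 16.69 days = 1.442×10⁶ s.
A synchronous orbit has period T, so by Kepler's third law a = (μT²/4π²)^(1/3).
μT²/4π² = 3.890×10¹¹ × (1.442×10⁶)² / 39.48 = 2.049×10²² m³.
a = 2.736×10⁷ m = 27364 km.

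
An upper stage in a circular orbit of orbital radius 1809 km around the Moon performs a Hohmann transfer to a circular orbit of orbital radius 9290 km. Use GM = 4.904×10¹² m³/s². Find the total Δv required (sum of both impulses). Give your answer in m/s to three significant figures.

Δv_total ≈ 796 m/s

r₁ = 1809 km = 1.809×10⁶ m.
r₂ = 9290 km = 9.290×10⁶ m.
Transfer ellipse a_t = (r₁ + r₂)/2 = 5.550×10⁶ m.
At r₁: circular v_c1 = √(μ/r₁) = 1646 m/s; transfer-perilune v_p = √[μ(2/r₁ − 1/a_t)] = 2130 m/s.
Δv₁ = v_p − v_c1 = 483.8 m/s.
At r₂: circular v_c2 = √(μ/r₂) = 726.6 m/s; transfer-apolune v_a = √[μ(2/r₂ − 1/a_t)] = 414.8 m/s.
Δv₂ = v_c2 − v_a = 311.7 m/s.
Total Δv = Δv₁ + Δv₂ = 795.5 m/s.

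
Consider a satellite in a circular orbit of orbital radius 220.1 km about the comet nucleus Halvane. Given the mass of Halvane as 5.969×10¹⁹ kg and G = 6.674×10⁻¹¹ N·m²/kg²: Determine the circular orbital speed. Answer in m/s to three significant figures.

v ≈ 135 m/s

μ = GM = 6.674×10⁻¹¹ × 5.969×10¹⁹ = 3.984×10⁹ m³/s².
r = 220.1 km = 2.201×10⁵ m.
For a circular orbit v = √(μ/r) = √(3.984×10⁹ / 2.201×10⁵) = √(1.810×10⁴) = 134.5 m/s.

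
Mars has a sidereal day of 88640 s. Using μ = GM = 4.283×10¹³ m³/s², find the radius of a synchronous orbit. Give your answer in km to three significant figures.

A synchronous orbit has period T, so by Kepler's third law a = (μT²/4π²)^(1/3).
μT²/4π² = 4.283×10¹³ × (8.864×10⁴)² / 39.48 = 8.524×10²¹ m³.
a = 2.043×10⁷ m = 20428 km.

r_sync ≈ 20400 km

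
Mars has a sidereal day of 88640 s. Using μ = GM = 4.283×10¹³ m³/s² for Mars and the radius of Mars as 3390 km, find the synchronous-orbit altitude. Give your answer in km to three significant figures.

h_sync ≈ 17000 km

A synchronous orbit has period T, so by Kepler's third law a = (μT²/4π²)^(1/3).
μT²/4π² = 4.283×10¹³ × (8.864×10⁴)² / 39.48 = 8.524×10²¹ m³.
a = 2.043×10⁷ m = 20428 km.
Altitude h = a − R = 20428 − 3390 = 17038 km.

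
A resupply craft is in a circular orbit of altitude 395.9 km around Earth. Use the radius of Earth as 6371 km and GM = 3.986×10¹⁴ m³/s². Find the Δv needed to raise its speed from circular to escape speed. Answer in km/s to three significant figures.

Δv ≈ 3.18 km/s

r = 6371 + 395.9 = 6766.9 km = 6.7669×10⁶ m.
Circular speed v_c = √(μ/r) = 7675 m/s.
Escape speed v_esc = √(2μ/r) = √2 × v_c = 10850 m/s.
Δv = v_esc − v_c = 3179 m/s = 3.179 km/s.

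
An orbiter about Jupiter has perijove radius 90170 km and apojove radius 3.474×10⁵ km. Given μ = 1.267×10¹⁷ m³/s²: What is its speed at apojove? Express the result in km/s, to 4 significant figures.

v ≈ 12.26 km/s

Semi-major axis a = (r_p + r_a)/2 = 2.1878×10⁵ km = 2.188×10⁸ m.
Vis-viva: v² = μ(2/r − 1/a) = 1.267×10¹⁷ × (5.757×10⁻⁹ − 4.571×10⁻⁹) = 1.503×10⁸ m²/s².
v = 12260 m/s = 12.26 km/s.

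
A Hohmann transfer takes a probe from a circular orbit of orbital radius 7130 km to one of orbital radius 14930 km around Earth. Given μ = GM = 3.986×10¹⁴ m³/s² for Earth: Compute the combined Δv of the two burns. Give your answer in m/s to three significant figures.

Δv_total ≈ 2230 m/s

r₁ = 7130 km = 7.130×10⁶ m.
r₂ = 14930 km = 1.493×10⁷ m.
Transfer ellipse a_t = (r₁ + r₂)/2 = 1.103×10⁷ m.
At r₁: circular v_c1 = √(μ/r₁) = 7477 m/s; transfer-perigee v_p = √[μ(2/r₁ − 1/a_t)] = 8699 m/s.
Δv₁ = v_p − v_c1 = 1222 m/s.
At r₂: circular v_c2 = √(μ/r₂) = 5167 m/s; transfer-apogee v_a = √[μ(2/r₂ − 1/a_t)] = 4154 m/s.
Δv₂ = v_c2 − v_a = 1013 m/s.
Total Δv = Δv₁ + Δv₂ = 2235 m/s.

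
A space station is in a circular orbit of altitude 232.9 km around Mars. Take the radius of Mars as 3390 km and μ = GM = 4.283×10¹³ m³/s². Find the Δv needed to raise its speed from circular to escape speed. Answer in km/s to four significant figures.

r = 3390 + 232.9 = 3622.9 km = 3.6229×10⁶ m.
Circular speed v_c = √(μ/r) = 3438 m/s.
Escape speed v_esc = √(2μ/r) = √2 × v_c = 4863 m/s.
Δv = v_esc − v_c = 1424 m/s = 1.424 km/s.

Δv ≈ 1.424 km/s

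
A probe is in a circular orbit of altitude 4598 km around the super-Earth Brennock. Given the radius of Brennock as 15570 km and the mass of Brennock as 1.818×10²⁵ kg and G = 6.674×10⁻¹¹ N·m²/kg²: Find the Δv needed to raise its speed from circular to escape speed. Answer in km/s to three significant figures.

Δv ≈ 3.21 km/s

μ = GM = 6.674×10⁻¹¹ × 1.818×10²⁵ = 1.213×10¹⁵ m³/s².
r = 15570 + 4598 = 20168 km = 2.0168×10⁷ m.
Circular speed v_c = √(μ/r) = 7756 m/s.
Escape speed v_esc = √(2μ/r) = √2 × v_c = 10970 m/s.
Δv = v_esc − v_c = 3213 m/s = 3.213 km/s.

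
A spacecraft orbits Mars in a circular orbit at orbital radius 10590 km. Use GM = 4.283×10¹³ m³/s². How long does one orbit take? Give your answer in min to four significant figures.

T ≈ 551.4 min

r = 10590 km = 1.059×10⁷ m.
Kepler's third law: T = 2π√(r³/μ) = 2π√((1.059×10⁷)³ / 4.283×10¹³).
r³/μ = 2.773×10⁷ s², so T = 2π × 5.266×10³ = 3.309×10⁴ s.
Converting: 3.309×10⁴ s ÷ 60.00 = 551.4 min.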